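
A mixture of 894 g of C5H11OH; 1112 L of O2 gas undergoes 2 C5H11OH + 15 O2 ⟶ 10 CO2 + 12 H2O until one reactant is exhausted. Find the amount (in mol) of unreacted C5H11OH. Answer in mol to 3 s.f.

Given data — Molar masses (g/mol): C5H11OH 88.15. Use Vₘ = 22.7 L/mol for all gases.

3.61 mol

n(C5H11OH) = 894.0 / 88.15 = 10.14 mol
n(O2) = 1112 / 22.7 = 48.99 mol
n/ν for C5H11OH = 10.14/2 = 5.070
n/ν for O2 = 48.99/15 = 3.266
Smallest n/ν is O2 → limiting reagent.
C5H11OH consumed = (2/15) × 48.99 = 6.532 mol
C5H11OH remaining = 10.14 − 6.532 = 3.608 mol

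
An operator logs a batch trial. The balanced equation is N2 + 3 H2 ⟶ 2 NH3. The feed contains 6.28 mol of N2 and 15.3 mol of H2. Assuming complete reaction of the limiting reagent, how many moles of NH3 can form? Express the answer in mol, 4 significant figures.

n(N2) = 6.280 mol
n(H2) = 15.30 mol
n/ν for N2 = 6.280/1 = 6.280
n/ν for H2 = 15.30/3 = 5.100
Smallest n/ν is H2 → limiting reagent.
n(NH3) = (2/3) × 15.30 = 10.20 mol

10.20 mol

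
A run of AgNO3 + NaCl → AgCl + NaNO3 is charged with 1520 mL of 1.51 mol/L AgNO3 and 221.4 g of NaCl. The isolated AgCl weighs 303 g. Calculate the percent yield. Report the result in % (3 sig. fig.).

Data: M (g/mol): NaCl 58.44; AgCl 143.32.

n(AgNO3) = 1.51 × 1520/1000 = 2.295 mol
n(NaCl) = 221.4 / 58.44 = 3.789 mol
n/ν → AgNO3: 2.295, NaCl: 3.789; AgNO3 is limiting.
theoretical n(AgCl) = (1/1) × 2.295 = 2.295 mol → 328.9 g
% yield = 303 / 328.9 × 100 = 92.13 %

92.1 %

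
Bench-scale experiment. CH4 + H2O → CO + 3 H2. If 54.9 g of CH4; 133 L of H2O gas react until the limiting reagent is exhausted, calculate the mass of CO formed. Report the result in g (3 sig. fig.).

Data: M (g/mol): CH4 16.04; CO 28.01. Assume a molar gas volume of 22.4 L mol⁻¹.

95.9 g

n(CH4) = 54.90 / 16.04 = 3.423 mol
n(H2O) = 133.0 / 22.4 = 5.938 mol
n/ν for CH4 = 3.423/1 = 3.423
n/ν for H2O = 5.938/1 = 5.938
Smallest n/ν is CH4 → limiting reagent.
n(CO) = (1/1) × 3.423 = 3.423 mol
mass = 3.423 × 28.01 = 95.88 g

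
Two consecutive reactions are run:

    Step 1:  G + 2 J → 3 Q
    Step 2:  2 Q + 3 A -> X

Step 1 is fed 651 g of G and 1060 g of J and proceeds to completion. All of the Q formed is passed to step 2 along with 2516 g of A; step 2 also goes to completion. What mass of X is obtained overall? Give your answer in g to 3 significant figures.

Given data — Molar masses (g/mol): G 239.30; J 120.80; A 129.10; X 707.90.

2890 g

Step 1:
n(G) = 651.0 / 239.30 = 2.720 mol
n(J) = 1060 / 120.80 = 8.775 mol
n/ν → G: 2.720, J: 4.388; G is limiting.
n(Q) produced = (3/1) × 2.720 = 8.160 mol
Step 2:
n(Q) available = 8.160 mol
n(A) = 2516 / 129.10 = 19.49 mol
n/ν → Q: 4.080, A: 6.497; Q is limiting.
n(X) = (1/2) × 8.160 = 4.080 mol
mass = 4.080 × 707.90 = 2888 g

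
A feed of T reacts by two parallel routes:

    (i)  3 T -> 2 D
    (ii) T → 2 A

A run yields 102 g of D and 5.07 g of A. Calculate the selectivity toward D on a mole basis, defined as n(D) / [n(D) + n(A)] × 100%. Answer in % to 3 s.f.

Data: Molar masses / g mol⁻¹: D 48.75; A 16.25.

87.0 %

n(D) = 102 / 48.75 = 2.092 mol
n(A) = 5.07 / 16.25 = 0.3120 mol
selectivity = 2.092/(2.092+0.3120) × 100 = 87.02 %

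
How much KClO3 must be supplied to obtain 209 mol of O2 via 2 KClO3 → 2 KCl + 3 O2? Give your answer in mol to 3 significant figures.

n(O2) = 209.0 mol
n(KClO3) = (2/3) × 209.0 = 139.3 mol

139 mol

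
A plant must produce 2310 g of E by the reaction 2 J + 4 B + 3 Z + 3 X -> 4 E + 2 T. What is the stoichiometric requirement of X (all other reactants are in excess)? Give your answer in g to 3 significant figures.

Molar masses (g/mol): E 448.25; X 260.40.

n(E) = 2310 / 448.25 = 5.153 mol
n(X) = (3/4) × 5.153 = 3.865 mol
mass = 3.865 × 260.40 = 1006 g

1010 g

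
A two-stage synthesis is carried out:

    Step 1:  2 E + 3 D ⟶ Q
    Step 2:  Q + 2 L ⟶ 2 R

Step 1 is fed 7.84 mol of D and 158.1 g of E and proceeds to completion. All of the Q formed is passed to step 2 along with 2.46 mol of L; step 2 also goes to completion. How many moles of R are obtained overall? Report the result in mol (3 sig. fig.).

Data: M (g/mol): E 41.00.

2.46 mol

Step 1:
n(D) = 7.840 mol
n(E) = 158.1 / 41.00 = 3.856 mol
n/ν → D: 2.613, E: 1.928; E is limiting.
n(Q) produced = (1/2) × 3.856 = 1.928 mol
Step 2:
n(Q) available = 1.928 mol
n(L) = 2.460 mol
n/ν → Q: 1.928, L: 1.230; L is limiting.
n(R) = (2/2) × 2.460 = 2.460 mol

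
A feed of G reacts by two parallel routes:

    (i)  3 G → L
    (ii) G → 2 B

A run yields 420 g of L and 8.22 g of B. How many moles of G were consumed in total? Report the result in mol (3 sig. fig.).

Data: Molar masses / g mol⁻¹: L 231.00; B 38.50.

5.56 mol

n(L) = 420 / 231.00 = 1.818 mol
n(B) = 8.22 / 38.50 = 0.2135 mol
n(G) via (i) = (3/1)×1.818 = 5.454 mol
n(G) via (ii) = (1/2)×0.2135 = 0.1068 mol
total n(G) = 5.454 + 0.1068 = 5.561 mol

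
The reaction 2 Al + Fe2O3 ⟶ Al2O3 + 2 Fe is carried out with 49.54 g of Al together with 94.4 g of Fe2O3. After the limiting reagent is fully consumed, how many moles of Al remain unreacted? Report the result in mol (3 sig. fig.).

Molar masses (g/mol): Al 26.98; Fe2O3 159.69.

n(Al) = 49.54 / 26.98 = 1.836 mol
n(Fe2O3) = 94.40 / 159.69 = 0.5911 mol
n/ν → Al: 0.9180, Fe2O3: 0.5911; Fe2O3 is limiting.
Al consumed = (2/1) × 0.5911 = 1.182 mol
Al remaining = 1.836 − 1.182 = 0.6540 mol

0.654 mol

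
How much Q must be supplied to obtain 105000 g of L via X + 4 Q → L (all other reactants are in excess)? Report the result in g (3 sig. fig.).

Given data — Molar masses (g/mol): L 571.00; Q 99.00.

n(L) = 105000 / 571.00 = 183.9 mol
n(Q) = (4/1) × 183.9 = 735.6 mol
mass = 735.6 × 99.00 = 72820 g

72800 g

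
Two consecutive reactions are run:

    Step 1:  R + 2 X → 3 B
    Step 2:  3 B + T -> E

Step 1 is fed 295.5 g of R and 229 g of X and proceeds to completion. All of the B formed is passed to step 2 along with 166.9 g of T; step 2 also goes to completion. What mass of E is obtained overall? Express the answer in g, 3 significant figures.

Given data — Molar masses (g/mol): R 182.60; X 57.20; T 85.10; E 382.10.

Step 1:
n(R) = 295.5 / 182.60 = 1.618 mol
n(X) = 229.0 / 57.20 = 4.003 mol
n/ν for R = 1.618/1 = 1.618
n/ν for X = 4.003/2 = 2.002
Smallest n/ν is R → limiting reagent.
n(B) produced = (3/1) × 1.618 = 4.854 mol
Step 2:
n(B) available = 4.854 mol
n(T) = 166.9 / 85.10 = 1.961 mol
n/ν for B = 4.854/3 = 1.618
n/ν for T = 1.961/1 = 1.961
Smallest n/ν is B → limiting reagent.
n(E) = (1/3) × 4.854 = 1.618 mol
mass = 1.618 × 382.10 = 618.2 g

618 g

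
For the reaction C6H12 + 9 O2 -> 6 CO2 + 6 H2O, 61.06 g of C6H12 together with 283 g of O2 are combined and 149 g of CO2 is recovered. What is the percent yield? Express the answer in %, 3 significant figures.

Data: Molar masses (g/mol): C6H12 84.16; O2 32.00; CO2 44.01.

77.8 %

n(C6H12) = 61.06 / 84.16 = 0.7255 mol
n(O2) = 283.0 / 32.00 = 8.844 mol
n/ν → C6H12: 0.7255, O2: 0.9827; C6H12 is limiting.
theoretical n(CO2) = (6/1) × 0.7255 = 4.353 mol → 191.6 g
% yield = 149 / 191.6 × 100 = 77.77 %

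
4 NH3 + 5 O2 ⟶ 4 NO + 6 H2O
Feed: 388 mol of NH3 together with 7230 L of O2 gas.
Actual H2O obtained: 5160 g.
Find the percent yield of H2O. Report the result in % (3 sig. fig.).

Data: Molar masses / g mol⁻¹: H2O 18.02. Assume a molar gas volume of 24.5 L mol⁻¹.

n(NH3) = 388.0 mol
n(O2) = 7230 / 24.5 = 295.1 mol
n/ν → NH3: 97.00, O2: 59.02; O2 is limiting.
theoretical n(H2O) = (6/5) × 295.1 = 354.1 mol → 6381 g
% yield = 5160 / 6381 × 100 = 80.87 %

80.9 %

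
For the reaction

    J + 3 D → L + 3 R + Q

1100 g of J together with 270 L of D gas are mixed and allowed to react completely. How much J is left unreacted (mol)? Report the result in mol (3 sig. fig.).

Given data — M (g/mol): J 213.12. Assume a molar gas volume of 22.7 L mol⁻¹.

n(J) = 1100 / 213.12 = 5.161 mol
n(D) = 270.0 / 22.7 = 11.89 mol
n/ν → J: 5.161, D: 3.963; D is limiting.
J consumed = (1/3) × 11.89 = 3.963 mol
J remaining = 5.161 − 3.963 = 1.198 mol

1.20 mol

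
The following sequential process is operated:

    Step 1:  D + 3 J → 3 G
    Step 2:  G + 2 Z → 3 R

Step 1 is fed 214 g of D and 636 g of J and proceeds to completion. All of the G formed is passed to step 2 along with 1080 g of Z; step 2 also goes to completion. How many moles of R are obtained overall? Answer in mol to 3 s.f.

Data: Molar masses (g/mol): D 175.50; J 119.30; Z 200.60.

8.08 mol

Step 1:
n(D) = 214.0 / 175.50 = 1.219 mol
n(J) = 636.0 / 119.30 = 5.331 mol
n/ν for D = 1.219/1 = 1.219
n/ν for J = 5.331/3 = 1.777
Smallest n/ν is D → limiting reagent.
n(G) produced = (3/1) × 1.219 = 3.657 mol
Step 2:
n(G) available = 3.657 mol
n(Z) = 1080 / 200.60 = 5.384 mol
n/ν for G = 3.657/1 = 3.657
n/ν for Z = 5.384/2 = 2.692
Smallest n/ν is Z → limiting reagent.
n(R) = (3/2) × 5.384 = 8.076 mol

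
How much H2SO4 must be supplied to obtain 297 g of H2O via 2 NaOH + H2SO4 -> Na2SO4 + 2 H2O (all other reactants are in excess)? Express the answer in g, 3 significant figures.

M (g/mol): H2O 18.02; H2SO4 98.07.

n(H2O) = 297 / 18.02 = 16.48 mol
n(H2SO4) = (1/2) × 16.48 = 8.240 mol
mass = 8.240 × 98.07 = 808.1 g

808 g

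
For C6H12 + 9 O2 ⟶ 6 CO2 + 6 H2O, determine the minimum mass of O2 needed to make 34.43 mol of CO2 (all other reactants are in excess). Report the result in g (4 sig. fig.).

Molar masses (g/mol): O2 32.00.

n(CO2) = 34.43 mol
n(O2) = (9/6) × 34.43 = 51.65 mol
mass = 51.65 × 32.00 = 1653 g

1653 g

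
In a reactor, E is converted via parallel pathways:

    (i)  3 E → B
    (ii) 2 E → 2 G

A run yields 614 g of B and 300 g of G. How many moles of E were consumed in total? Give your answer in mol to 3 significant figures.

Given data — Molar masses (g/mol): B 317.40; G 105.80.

n(B) = 614 / 317.40 = 1.934 mol
n(G) = 300 / 105.80 = 2.836 mol
n(E) via (i) = (3/1)×1.934 = 5.802 mol
n(E) via (ii) = (2/2)×2.836 = 2.836 mol
total n(E) = 5.802 + 2.836 = 8.638 mol

8.64 mol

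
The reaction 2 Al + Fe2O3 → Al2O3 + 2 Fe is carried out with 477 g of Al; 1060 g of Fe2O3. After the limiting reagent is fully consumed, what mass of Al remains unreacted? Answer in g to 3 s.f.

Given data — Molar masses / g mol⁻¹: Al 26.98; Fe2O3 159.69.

119 g

n(Al) = 477.0 / 26.98 = 17.68 mol
n(Fe2O3) = 1060 / 159.69 = 6.638 mol
n/ν for Al = 17.68/2 = 8.840
n/ν for Fe2O3 = 6.638/1 = 6.638
Smallest n/ν is Fe2O3 → limiting reagent.
Al consumed = (2/1) × 6.638 = 13.28 mol
Al remaining = 17.68 − 13.28 = 4.400 mol
mass = 4.400 × 26.98 = 118.7 g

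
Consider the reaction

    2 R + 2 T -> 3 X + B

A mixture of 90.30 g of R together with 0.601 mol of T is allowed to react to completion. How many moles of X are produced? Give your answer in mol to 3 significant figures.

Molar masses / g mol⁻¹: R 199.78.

0.678 mol

n(R) = 90.30 / 199.78 = 0.4520 mol
n(T) = 0.6010 mol
n/ν → R: 0.2260, T: 0.3005; R is limiting.
n(X) = (3/2) × 0.4520 = 0.6780 mol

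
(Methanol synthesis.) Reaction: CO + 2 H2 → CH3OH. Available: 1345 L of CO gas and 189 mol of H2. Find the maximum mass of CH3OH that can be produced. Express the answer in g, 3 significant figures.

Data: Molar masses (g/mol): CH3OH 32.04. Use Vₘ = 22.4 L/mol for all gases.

n(CO) = 1345 / 22.4 = 60.04 mol
n(H2) = 189.0 mol
n/ν for CO = 60.04/1 = 60.04
n/ν for H2 = 189.0/2 = 94.50
Smallest n/ν is CO → limiting reagent.
n(CH3OH) = (1/1) × 60.04 = 60.04 mol
mass = 60.04 × 32.04 = 1924 g

1920 g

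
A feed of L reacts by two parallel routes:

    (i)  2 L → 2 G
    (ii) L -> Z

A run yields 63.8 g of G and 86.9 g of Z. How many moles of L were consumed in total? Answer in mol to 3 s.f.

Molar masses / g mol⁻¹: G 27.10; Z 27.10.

n(G) = 63.8 / 27.10 = 2.354 mol
n(Z) = 86.9 / 27.10 = 3.207 mol
n(L) via (i) = (2/2)×2.354 = 2.354 mol
n(L) via (ii) = (1/1)×3.207 = 3.207 mol
total n(L) = 2.354 + 3.207 = 5.561 mol

5.56 mol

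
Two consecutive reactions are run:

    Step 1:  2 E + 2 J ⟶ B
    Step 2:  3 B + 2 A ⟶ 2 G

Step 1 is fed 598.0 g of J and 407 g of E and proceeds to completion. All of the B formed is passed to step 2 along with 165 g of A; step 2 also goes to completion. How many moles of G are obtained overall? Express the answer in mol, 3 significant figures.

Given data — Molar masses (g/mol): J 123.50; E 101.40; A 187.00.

0.882 mol

Step 1:
n(J) = 598.0 / 123.50 = 4.842 mol
n(E) = 407.0 / 101.40 = 4.014 mol
n/ν → J: 2.421, E: 2.007; E is limiting.
n(B) produced = (1/2) × 4.014 = 2.007 mol
Step 2:
n(B) available = 2.007 mol
n(A) = 165.0 / 187.00 = 0.8824 mol
n/ν → B: 0.6690, A: 0.4412; A is limiting.
n(G) = (2/2) × 0.8824 = 0.8824 mol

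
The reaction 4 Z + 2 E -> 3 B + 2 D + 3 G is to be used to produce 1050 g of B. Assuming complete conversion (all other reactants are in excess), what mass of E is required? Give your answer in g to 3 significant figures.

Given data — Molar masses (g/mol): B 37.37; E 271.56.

5090 g

n(B) = 1050 / 37.37 = 28.10 mol
n(E) = (2/3) × 28.10 = 18.73 mol
mass = 18.73 × 271.56 = 5086 g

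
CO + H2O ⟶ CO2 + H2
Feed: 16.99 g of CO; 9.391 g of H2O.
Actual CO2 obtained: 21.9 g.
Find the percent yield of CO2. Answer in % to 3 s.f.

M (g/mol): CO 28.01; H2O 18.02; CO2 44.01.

n(CO) = 16.99 / 28.01 = 0.6066 mol
n(H2O) = 9.391 / 18.02 = 0.5211 mol
n/ν for CO = 0.6066/1 = 0.6066
n/ν for H2O = 0.5211/1 = 0.5211
Smallest n/ν is H2O → limiting reagent.
theoretical n(CO2) = (1/1) × 0.5211 = 0.5211 mol → 22.93 g
% yield = 21.9 / 22.93 × 100 = 95.51 %

95.5 %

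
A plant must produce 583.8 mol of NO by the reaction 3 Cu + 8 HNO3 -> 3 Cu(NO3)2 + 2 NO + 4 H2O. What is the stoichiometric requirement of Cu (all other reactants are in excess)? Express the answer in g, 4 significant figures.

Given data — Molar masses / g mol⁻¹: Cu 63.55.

55650 g

n(NO) = 583.8 mol
n(Cu) = (3/2) × 583.8 = 875.7 mol
mass = 875.7 × 63.55 = 55650 g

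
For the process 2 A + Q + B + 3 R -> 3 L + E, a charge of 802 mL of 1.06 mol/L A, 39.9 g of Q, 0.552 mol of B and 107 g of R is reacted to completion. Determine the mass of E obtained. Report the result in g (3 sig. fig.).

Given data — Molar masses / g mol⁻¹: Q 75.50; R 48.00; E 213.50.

n(A) = 1.06 × 802.0/1000 = 0.8501 mol
n(Q) = 39.90 / 75.50 = 0.5285 mol
n(B) = 0.5520 mol
n(R) = 107.0 / 48.00 = 2.229 mol
n/ν for A = 0.8501/2 = 0.4251
n/ν for Q = 0.5285/1 = 0.5285
n/ν for B = 0.5520/1 = 0.5520
n/ν for R = 2.229/3 = 0.7430
Smallest n/ν is A → limiting reagent.
n(E) = (1/2) × 0.8501 = 0.4251 mol
mass = 0.4251 × 213.50 = 90.76 g

90.8 g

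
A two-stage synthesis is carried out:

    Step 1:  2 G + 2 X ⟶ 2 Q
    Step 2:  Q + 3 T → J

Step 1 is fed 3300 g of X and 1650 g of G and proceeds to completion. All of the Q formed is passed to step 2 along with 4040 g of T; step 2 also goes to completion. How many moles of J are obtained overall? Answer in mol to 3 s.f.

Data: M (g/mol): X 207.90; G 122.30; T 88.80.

Step 1:
n(X) = 3300 / 207.90 = 15.87 mol
n(G) = 1650 / 122.30 = 13.49 mol
n/ν → X: 7.935, G: 6.745; G is limiting.
n(Q) produced = (2/2) × 13.49 = 13.49 mol
Step 2:
n(Q) available = 13.49 mol
n(T) = 4040 / 88.80 = 45.50 mol
n/ν → Q: 13.49, T: 15.17; Q is limiting.
n(J) = (1/1) × 13.49 = 13.49 mol

13.5 mol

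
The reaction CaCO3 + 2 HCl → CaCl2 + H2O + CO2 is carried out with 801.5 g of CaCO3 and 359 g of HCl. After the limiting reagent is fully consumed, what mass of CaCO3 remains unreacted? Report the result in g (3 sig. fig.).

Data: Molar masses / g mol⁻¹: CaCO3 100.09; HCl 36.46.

309 g

n(CaCO3) = 801.5 / 100.09 = 8.008 mol
n(HCl) = 359.0 / 36.46 = 9.846 mol
n/ν for CaCO3 = 8.008/1 = 8.008
n/ν for HCl = 9.846/2 = 4.923
Smallest n/ν is HCl → limiting reagent.
CaCO3 consumed = (1/2) × 9.846 = 4.923 mol
CaCO3 remaining = 8.008 − 4.923 = 3.085 mol
mass = 3.085 × 100.09 = 308.8 g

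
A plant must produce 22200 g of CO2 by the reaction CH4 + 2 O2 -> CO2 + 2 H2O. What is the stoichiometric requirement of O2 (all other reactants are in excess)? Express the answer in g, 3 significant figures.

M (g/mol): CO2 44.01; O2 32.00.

n(CO2) = 22200 / 44.01 = 504.4 mol
n(O2) = (2/1) × 504.4 = 1009 mol
mass = 1009 × 32.00 = 32290 g

32300 g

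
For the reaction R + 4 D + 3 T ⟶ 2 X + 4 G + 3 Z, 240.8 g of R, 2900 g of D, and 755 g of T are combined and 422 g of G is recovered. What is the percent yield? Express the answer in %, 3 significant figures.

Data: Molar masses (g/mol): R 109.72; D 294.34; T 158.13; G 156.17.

42.4 %

n(R) = 240.8 / 109.72 = 2.195 mol
n(D) = 2900 / 294.34 = 9.853 mol
n(T) = 755.0 / 158.13 = 4.775 mol
n/ν for R = 2.195/1 = 2.195
n/ν for D = 9.853/4 = 2.463
n/ν for T = 4.775/3 = 1.592
Smallest n/ν is T → limiting reagent.
theoretical n(G) = (4/3) × 4.775 = 6.367 mol → 994.3 g
% yield = 422 / 994.3 × 100 = 42.44 %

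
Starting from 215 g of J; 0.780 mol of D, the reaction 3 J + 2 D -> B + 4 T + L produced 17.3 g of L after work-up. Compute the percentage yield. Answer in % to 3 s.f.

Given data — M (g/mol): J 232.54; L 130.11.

n(J) = 215.0 / 232.54 = 0.9246 mol
n(D) = 0.7800 mol
n/ν → J: 0.3082, D: 0.3900; J is limiting.
theoretical n(L) = (1/3) × 0.9246 = 0.3082 mol → 40.10 g
% yield = 17.3 / 40.10 × 100 = 43.14 %

43.1 %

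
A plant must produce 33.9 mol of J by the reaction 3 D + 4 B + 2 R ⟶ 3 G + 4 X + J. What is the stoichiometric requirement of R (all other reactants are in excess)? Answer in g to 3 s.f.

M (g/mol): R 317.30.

21500 g

n(J) = 33.90 mol
n(R) = (2/1) × 33.90 = 67.80 mol
mass = 67.80 × 317.30 = 21510 g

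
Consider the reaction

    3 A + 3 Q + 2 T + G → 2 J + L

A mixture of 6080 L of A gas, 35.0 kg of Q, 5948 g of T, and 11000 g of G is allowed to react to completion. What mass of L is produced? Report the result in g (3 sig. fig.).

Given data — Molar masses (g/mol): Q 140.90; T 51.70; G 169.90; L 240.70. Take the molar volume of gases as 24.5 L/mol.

13800 g

n(A) = 6080 / 24.5 = 248.2 mol
n(Q) = 35.00×1000 / 140.90 = 248.4 mol
n(T) = 5948 / 51.70 = 115.0 mol
n(G) = 11000 / 169.90 = 64.74 mol
n/ν → A: 82.73, Q: 82.80, T: 57.50, G: 64.74; T is limiting.
n(L) = (1/2) × 115.0 = 57.50 mol
mass = 57.50 × 240.70 = 13840 g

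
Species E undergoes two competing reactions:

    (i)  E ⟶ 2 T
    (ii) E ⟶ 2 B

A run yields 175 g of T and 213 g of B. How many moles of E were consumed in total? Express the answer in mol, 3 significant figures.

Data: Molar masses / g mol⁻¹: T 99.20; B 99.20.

1.96 mol

n(T) = 175 / 99.20 = 1.764 mol
n(B) = 213 / 99.20 = 2.147 mol
n(E) via (i) = (1/2)×1.764 = 0.8820 mol
n(E) via (ii) = (1/2)×2.147 = 1.074 mol
total n(E) = 0.8820 + 1.074 = 1.956 mol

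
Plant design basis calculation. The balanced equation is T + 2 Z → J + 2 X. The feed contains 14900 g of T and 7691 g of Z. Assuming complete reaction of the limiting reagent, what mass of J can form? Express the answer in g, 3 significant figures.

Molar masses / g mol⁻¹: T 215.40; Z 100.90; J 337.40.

12900 g

n(T) = 14900 / 215.40 = 69.17 mol
n(Z) = 7691 / 100.90 = 76.22 mol
n/ν → T: 69.17, Z: 38.11; Z is limiting.
n(J) = (1/2) × 76.22 = 38.11 mol
mass = 38.11 × 337.40 = 12860 g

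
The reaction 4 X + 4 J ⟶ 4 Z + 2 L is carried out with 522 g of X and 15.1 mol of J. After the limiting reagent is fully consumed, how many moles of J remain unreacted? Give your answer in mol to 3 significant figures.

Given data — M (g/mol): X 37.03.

n(X) = 522.0 / 37.03 = 14.10 mol
n(J) = 15.10 mol
n/ν for X = 14.10/4 = 3.525
n/ν for J = 15.10/4 = 3.775
Smallest n/ν is X → limiting reagent.
J consumed = (4/4) × 14.10 = 14.10 mol
J remaining = 15.10 − 14.10 = 1.000 mol

1.00 mol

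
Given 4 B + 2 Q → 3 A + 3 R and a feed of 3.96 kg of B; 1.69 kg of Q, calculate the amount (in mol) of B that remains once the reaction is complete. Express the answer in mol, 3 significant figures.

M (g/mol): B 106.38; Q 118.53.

n(B) = 3.960×1000 / 106.38 = 37.23 mol
n(Q) = 1.690×1000 / 118.53 = 14.26 mol
n/ν → B: 9.308, Q: 7.130; Q is limiting.
B consumed = (4/2) × 14.26 = 28.52 mol
B remaining = 37.23 − 28.52 = 8.710 mol

8.71 mol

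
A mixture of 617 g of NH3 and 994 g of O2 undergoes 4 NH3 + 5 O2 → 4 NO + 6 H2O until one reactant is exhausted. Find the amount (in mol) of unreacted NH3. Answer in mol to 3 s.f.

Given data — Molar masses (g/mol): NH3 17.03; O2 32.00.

n(NH3) = 617.0 / 17.03 = 36.23 mol
n(O2) = 994.0 / 32.00 = 31.06 mol
n/ν → NH3: 9.058, O2: 6.212; O2 is limiting.
NH3 consumed = (4/5) × 31.06 = 24.85 mol
NH3 remaining = 36.23 − 24.85 = 11.38 mol

11.4 mol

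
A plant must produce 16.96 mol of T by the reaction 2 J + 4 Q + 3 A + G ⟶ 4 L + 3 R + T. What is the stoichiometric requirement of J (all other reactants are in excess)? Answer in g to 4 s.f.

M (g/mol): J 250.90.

8511 g

n(T) = 16.96 mol
n(J) = (2/1) × 16.96 = 33.92 mol
mass = 33.92 × 250.90 = 8511 g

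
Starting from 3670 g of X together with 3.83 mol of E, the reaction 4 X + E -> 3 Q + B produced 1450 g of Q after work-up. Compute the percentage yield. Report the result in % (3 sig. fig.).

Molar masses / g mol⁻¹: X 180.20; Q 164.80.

76.6 %

n(X) = 3670 / 180.20 = 20.37 mol
n(E) = 3.830 mol
n/ν for X = 20.37/4 = 5.093
n/ν for E = 3.830/1 = 3.830
Smallest n/ν is E → limiting reagent.
theoretical n(Q) = (3/1) × 3.830 = 11.49 mol → 1894 g
% yield = 1450 / 1894 × 100 = 76.56 %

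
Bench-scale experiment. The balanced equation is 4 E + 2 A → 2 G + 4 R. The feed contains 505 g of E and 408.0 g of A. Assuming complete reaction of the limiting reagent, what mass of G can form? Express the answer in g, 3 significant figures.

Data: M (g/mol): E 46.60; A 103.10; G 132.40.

n(E) = 505.0 / 46.60 = 10.84 mol
n(A) = 408.0 / 103.10 = 3.957 mol
n/ν → E: 2.710, A: 1.979; A is limiting.
n(G) = (2/2) × 3.957 = 3.957 mol
mass = 3.957 × 132.40 = 523.9 g

524 g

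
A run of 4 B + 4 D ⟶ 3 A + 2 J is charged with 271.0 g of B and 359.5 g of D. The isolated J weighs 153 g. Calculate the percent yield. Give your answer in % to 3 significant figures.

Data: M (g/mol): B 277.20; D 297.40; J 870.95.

35.9 %

n(B) = 271.0 / 277.20 = 0.9776 mol
n(D) = 359.5 / 297.40 = 1.209 mol
n/ν for B = 0.9776/4 = 0.2444
n/ν for D = 1.209/4 = 0.3023
Smallest n/ν is B → limiting reagent.
theoretical n(J) = (2/4) × 0.9776 = 0.4888 mol → 425.7 g
% yield = 153 / 425.7 × 100 = 35.94 %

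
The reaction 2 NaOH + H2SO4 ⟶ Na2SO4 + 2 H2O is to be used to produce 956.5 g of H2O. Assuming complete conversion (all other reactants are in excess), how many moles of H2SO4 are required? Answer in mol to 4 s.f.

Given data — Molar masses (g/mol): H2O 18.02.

n(H2O) = 956.5 / 18.02 = 53.08 mol
n(H2SO4) = (1/2) × 53.08 = 26.54 mol

26.54 mol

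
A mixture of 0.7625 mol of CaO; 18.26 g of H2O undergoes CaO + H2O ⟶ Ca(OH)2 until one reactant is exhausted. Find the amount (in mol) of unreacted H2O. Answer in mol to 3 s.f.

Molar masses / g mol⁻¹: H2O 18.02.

0.251 mol

n(CaO) = 0.7625 mol
n(H2O) = 18.26 / 18.02 = 1.013 mol
n/ν → CaO: 0.7625, H2O: 1.013; CaO is limiting.
H2O consumed = (1/1) × 0.7625 = 0.7625 mol
H2O remaining = 1.013 − 0.7625 = 0.2505 mol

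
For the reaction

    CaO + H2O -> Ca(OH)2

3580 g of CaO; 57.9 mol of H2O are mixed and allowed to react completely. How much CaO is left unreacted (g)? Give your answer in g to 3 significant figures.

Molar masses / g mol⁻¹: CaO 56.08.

n(CaO) = 3580 / 56.08 = 63.84 mol
n(H2O) = 57.90 mol
n/ν for CaO = 63.84/1 = 63.84
n/ν for H2O = 57.90/1 = 57.90
Smallest n/ν is H2O → limiting reagent.
CaO consumed = (1/1) × 57.90 = 57.90 mol
CaO remaining = 63.84 − 57.90 = 5.940 mol
mass = 5.940 × 56.08 = 333.1 g

333 g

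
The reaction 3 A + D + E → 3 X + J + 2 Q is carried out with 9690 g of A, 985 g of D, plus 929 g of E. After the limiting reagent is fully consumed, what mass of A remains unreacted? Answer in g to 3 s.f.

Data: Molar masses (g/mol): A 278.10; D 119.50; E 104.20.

2810 g

n(A) = 9690 / 278.10 = 34.84 mol
n(D) = 985.0 / 119.50 = 8.243 mol
n(E) = 929.0 / 104.20 = 8.916 mol
n/ν → A: 11.61, D: 8.243, E: 8.916; D is limiting.
A consumed = (3/1) × 8.243 = 24.73 mol
A remaining = 34.84 − 24.73 = 10.11 mol
mass = 10.11 × 278.10 = 2812 g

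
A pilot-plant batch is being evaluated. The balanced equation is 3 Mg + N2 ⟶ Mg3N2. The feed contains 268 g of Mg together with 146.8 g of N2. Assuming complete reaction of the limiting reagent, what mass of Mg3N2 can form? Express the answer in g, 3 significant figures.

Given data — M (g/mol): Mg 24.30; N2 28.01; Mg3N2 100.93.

371 g

n(Mg) = 268.0 / 24.30 = 11.03 mol
n(N2) = 146.8 / 28.01 = 5.241 mol
n/ν for Mg = 11.03/3 = 3.677
n/ν for N2 = 5.241/1 = 5.241
Smallest n/ν is Mg → limiting reagent.
n(Mg3N2) = (1/3) × 11.03 = 3.677 mol
mass = 3.677 × 100.93 = 371.1 g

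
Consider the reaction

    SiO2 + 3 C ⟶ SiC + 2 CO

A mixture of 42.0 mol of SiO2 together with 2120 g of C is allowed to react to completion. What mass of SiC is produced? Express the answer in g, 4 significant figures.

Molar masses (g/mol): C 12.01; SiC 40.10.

1684 g

n(SiO2) = 42.00 mol
n(C) = 2120 / 12.01 = 176.5 mol
n/ν for SiO2 = 42.00/1 = 42.00
n/ν for C = 176.5/3 = 58.83
Smallest n/ν is SiO2 → limiting reagent.
n(SiC) = (1/1) × 42.00 = 42.00 mol
mass = 42.00 × 40.10 = 1684 g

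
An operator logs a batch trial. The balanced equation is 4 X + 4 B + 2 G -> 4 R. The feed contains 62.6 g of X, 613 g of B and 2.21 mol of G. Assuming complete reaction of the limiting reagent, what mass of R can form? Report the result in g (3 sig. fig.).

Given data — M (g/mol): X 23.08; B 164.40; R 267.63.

726 g

n(X) = 62.60 / 23.08 = 2.712 mol
n(B) = 613.0 / 164.40 = 3.729 mol
n(G) = 2.210 mol
n/ν for X = 2.712/4 = 0.6780
n/ν for B = 3.729/4 = 0.9323
n/ν for G = 2.210/2 = 1.105
Smallest n/ν is X → limiting reagent.
n(R) = (4/4) × 2.712 = 2.712 mol
mass = 2.712 × 267.63 = 725.8 g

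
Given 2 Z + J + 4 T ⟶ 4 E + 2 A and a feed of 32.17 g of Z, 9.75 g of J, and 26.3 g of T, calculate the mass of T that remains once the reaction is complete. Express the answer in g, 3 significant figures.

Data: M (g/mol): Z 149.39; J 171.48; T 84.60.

n(Z) = 32.17 / 149.39 = 0.2153 mol
n(J) = 9.750 / 171.48 = 0.05686 mol
n(T) = 26.30 / 84.60 = 0.3109 mol
n/ν for Z = 0.2153/2 = 0.1077
n/ν for J = 0.05686/1 = 0.05686
n/ν for T = 0.3109/4 = 0.07773
Smallest n/ν is J → limiting reagent.
T consumed = (4/1) × 0.05686 = 0.2274 mol
T remaining = 0.3109 − 0.2274 = 0.08350 mol
mass = 0.08350 × 84.60 = 7.064 g

7.06 g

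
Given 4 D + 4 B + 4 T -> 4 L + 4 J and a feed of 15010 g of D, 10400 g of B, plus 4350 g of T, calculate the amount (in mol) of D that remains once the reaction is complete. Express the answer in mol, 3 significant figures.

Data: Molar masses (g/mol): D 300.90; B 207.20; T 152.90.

n(D) = 15010 / 300.90 = 49.88 mol
n(B) = 10400 / 207.20 = 50.19 mol
n(T) = 4350 / 152.90 = 28.45 mol
n/ν for D = 49.88/4 = 12.47
n/ν for B = 50.19/4 = 12.55
n/ν for T = 28.45/4 = 7.113
Smallest n/ν is T → limiting reagent.
D consumed = (4/4) × 28.45 = 28.45 mol
D remaining = 49.88 − 28.45 = 21.43 mol

21.4 mol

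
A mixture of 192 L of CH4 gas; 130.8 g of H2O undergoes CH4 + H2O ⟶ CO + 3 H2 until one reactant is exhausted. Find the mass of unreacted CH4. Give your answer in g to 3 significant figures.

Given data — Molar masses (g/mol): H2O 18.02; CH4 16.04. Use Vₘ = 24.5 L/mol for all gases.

9.27 g

n(CH4) = 192.0 / 24.5 = 7.837 mol
n(H2O) = 130.8 / 18.02 = 7.259 mol
n/ν → CH4: 7.837, H2O: 7.259; H2O is limiting.
CH4 consumed = (1/1) × 7.259 = 7.259 mol
CH4 remaining = 7.837 − 7.259 = 0.5780 mol
mass = 0.5780 × 16.04 = 9.271 g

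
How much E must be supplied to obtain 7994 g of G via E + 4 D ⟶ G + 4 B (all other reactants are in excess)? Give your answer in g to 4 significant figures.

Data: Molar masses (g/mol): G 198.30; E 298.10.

n(G) = 7994 / 198.30 = 40.31 mol
n(E) = (1/1) × 40.31 = 40.31 mol
mass = 40.31 × 298.10 = 12020 g

12020 g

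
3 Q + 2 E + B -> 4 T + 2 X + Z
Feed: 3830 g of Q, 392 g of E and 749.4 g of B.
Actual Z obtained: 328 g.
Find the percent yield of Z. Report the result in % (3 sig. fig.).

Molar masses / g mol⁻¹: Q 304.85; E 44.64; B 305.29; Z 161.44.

n(Q) = 3830 / 304.85 = 12.56 mol
n(E) = 392.0 / 44.64 = 8.781 mol
n(B) = 749.4 / 305.29 = 2.455 mol
n/ν for Q = 12.56/3 = 4.187
n/ν for E = 8.781/2 = 4.391
n/ν for B = 2.455/1 = 2.455
Smallest n/ν is B → limiting reagent.
theoretical n(Z) = (1/1) × 2.455 = 2.455 mol → 396.3 g
% yield = 328 / 396.3 × 100 = 82.77 %

82.8 %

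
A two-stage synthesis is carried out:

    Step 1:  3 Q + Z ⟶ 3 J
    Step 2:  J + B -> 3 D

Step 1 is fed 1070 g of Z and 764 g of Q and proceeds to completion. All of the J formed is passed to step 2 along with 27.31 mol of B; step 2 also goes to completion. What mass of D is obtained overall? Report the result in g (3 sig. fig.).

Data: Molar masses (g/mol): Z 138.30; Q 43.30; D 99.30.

Step 1:
n(Z) = 1070 / 138.30 = 7.737 mol
n(Q) = 764.0 / 43.30 = 17.64 mol
n/ν → Z: 7.737, Q: 5.880; Q is limiting.
n(J) produced = (3/3) × 17.64 = 17.64 mol
Step 2:
n(J) available = 17.64 mol
n(B) = 27.31 mol
n/ν → J: 17.64, B: 27.31; J is limiting.
n(D) = (3/1) × 17.64 = 52.92 mol
mass = 52.92 × 99.30 = 5255 g

5260 g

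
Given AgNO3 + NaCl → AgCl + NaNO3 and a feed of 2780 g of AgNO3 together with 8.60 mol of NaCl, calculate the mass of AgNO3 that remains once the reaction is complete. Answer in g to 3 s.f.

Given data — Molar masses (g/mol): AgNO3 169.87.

n(AgNO3) = 2780 / 169.87 = 16.37 mol
n(NaCl) = 8.600 mol
n/ν for AgNO3 = 16.37/1 = 16.37
n/ν for NaCl = 8.600/1 = 8.600
Smallest n/ν is NaCl → limiting reagent.
AgNO3 consumed = (1/1) × 8.600 = 8.600 mol
AgNO3 remaining = 16.37 − 8.600 = 7.770 mol
mass = 7.770 × 169.87 = 1320 g

1320 g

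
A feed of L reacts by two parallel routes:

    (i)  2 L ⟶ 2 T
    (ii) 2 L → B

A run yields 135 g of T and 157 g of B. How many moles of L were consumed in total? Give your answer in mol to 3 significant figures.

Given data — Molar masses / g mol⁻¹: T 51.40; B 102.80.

5.68 mol

n(T) = 135 / 51.40 = 2.626 mol
n(B) = 157 / 102.80 = 1.527 mol
n(L) via (i) = (2/2)×2.626 = 2.626 mol
n(L) via (ii) = (2/1)×1.527 = 3.054 mol
total n(L) = 2.626 + 3.054 = 5.680 mol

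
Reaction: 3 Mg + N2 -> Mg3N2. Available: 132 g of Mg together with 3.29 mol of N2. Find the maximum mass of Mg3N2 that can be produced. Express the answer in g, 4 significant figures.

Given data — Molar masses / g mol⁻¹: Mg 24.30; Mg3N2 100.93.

182.8 g

n(Mg) = 132.0 / 24.30 = 5.432 mol
n(N2) = 3.290 mol
n/ν → Mg: 1.811, N2: 3.290; Mg is limiting.
n(Mg3N2) = (1/3) × 5.432 = 1.811 mol
mass = 1.811 × 100.93 = 182.8 g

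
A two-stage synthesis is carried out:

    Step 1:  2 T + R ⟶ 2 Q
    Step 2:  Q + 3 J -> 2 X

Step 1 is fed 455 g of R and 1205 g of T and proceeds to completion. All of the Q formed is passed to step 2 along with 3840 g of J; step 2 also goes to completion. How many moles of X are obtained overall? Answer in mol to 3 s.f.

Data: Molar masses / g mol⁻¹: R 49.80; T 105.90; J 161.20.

Step 1:
n(R) = 455.0 / 49.80 = 9.137 mol
n(T) = 1205 / 105.90 = 11.38 mol
n/ν for R = 9.137/1 = 9.137
n/ν for T = 11.38/2 = 5.690
Smallest n/ν is T → limiting reagent.
n(Q) produced = (2/2) × 11.38 = 11.38 mol
Step 2:
n(Q) available = 11.38 mol
n(J) = 3840 / 161.20 = 23.82 mol
n/ν for Q = 11.38/1 = 11.38
n/ν for J = 23.82/3 = 7.940
Smallest n/ν is J → limiting reagent.
n(X) = (2/3) × 23.82 = 15.88 mol

15.9 mol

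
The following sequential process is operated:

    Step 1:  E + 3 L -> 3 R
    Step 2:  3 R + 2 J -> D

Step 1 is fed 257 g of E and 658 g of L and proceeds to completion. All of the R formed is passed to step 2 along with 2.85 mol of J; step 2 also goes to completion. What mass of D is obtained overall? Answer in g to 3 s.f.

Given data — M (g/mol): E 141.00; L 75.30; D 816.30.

1160 g

Step 1:
n(E) = 257.0 / 141.00 = 1.823 mol
n(L) = 658.0 / 75.30 = 8.738 mol
n/ν for E = 1.823/1 = 1.823
n/ν for L = 8.738/3 = 2.913
Smallest n/ν is E → limiting reagent.
n(R) produced = (3/1) × 1.823 = 5.469 mol
Step 2:
n(R) available = 5.469 mol
n(J) = 2.850 mol
n/ν for R = 5.469/3 = 1.823
n/ν for J = 2.850/2 = 1.425
Smallest n/ν is J → limiting reagent.
n(D) = (1/2) × 2.850 = 1.425 mol
mass = 1.425 × 816.30 = 1163 g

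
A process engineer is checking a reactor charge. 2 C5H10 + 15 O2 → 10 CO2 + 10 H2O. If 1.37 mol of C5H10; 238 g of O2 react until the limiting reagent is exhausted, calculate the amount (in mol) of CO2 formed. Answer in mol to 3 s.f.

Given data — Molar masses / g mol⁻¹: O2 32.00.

4.96 mol

n(C5H10) = 1.370 mol
n(O2) = 238.0 / 32.00 = 7.438 mol
n/ν → C5H10: 0.6850, O2: 0.4959; O2 is limiting.
n(CO2) = (10/15) × 7.438 = 4.959 mol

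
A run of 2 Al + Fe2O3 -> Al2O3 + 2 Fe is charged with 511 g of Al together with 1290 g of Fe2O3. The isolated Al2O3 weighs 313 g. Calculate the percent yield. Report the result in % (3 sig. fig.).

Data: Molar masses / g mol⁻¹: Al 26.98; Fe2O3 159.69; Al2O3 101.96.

38.0 %

n(Al) = 511.0 / 26.98 = 18.94 mol
n(Fe2O3) = 1290 / 159.69 = 8.078 mol
n/ν for Al = 18.94/2 = 9.470
n/ν for Fe2O3 = 8.078/1 = 8.078
Smallest n/ν is Fe2O3 → limiting reagent.
theoretical n(Al2O3) = (1/1) × 8.078 = 8.078 mol → 823.6 g
% yield = 313 / 823.6 × 100 = 38.00 %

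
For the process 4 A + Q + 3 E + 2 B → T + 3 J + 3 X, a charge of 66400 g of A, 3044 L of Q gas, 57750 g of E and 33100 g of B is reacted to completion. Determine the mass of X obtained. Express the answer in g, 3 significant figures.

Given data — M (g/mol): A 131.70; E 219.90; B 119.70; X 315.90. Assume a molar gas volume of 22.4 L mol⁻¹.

83000 g

n(A) = 66400 / 131.70 = 504.2 mol
n(Q) = 3044 / 22.4 = 135.9 mol
n(E) = 57750 / 219.90 = 262.6 mol
n(B) = 33100 / 119.70 = 276.5 mol
n/ν for A = 504.2/4 = 126.1
n/ν for Q = 135.9/1 = 135.9
n/ν for E = 262.6/3 = 87.53
n/ν for B = 276.5/2 = 138.3
Smallest n/ν is E → limiting reagent.
n(X) = (3/3) × 262.6 = 262.6 mol
mass = 262.6 × 315.90 = 82960 g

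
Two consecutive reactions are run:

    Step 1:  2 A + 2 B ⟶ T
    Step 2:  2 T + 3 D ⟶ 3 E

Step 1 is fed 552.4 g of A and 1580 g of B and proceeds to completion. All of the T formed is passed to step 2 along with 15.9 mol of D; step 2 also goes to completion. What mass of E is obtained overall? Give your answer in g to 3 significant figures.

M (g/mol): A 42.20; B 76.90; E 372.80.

3660 g

Step 1:
n(A) = 552.4 / 42.20 = 13.09 mol
n(B) = 1580 / 76.90 = 20.55 mol
n/ν → A: 6.545, B: 10.28; A is limiting.
n(T) produced = (1/2) × 13.09 = 6.545 mol
Step 2:
n(T) available = 6.545 mol
n(D) = 15.90 mol
n/ν → T: 3.273, D: 5.300; T is limiting.
n(E) = (3/2) × 6.545 = 9.818 mol
mass = 9.818 × 372.80 = 3660 g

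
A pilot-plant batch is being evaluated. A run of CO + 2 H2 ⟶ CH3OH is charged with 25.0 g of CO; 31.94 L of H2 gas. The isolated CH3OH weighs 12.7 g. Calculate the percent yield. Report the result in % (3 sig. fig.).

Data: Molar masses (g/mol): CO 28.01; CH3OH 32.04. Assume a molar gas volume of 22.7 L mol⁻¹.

56.3 %

n(CO) = 25.00 / 28.01 = 0.8925 mol
n(H2) = 31.94 / 22.7 = 1.407 mol
n/ν for CO = 0.8925/1 = 0.8925
n/ν for H2 = 1.407/2 = 0.7035
Smallest n/ν is H2 → limiting reagent.
theoretical n(CH3OH) = (1/2) × 1.407 = 0.7035 mol → 22.54 g
% yield = 12.7 / 22.54 × 100 = 56.34 %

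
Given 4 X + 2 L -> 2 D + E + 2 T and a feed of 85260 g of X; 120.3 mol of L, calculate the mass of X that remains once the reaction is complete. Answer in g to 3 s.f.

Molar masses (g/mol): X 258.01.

23200 g

n(X) = 85260 / 258.01 = 330.5 mol
n(L) = 120.3 mol
n/ν → X: 82.63, L: 60.15; L is limiting.
X consumed = (4/2) × 120.3 = 240.6 mol
X remaining = 330.5 − 240.6 = 89.90 mol
mass = 89.90 × 258.01 = 23200 g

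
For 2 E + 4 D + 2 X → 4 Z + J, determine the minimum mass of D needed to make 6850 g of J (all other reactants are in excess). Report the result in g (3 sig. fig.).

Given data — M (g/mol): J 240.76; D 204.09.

23200 g

n(J) = 6850 / 240.76 = 28.45 mol
n(D) = (4/1) × 28.45 = 113.8 mol
mass = 113.8 × 204.09 = 23230 g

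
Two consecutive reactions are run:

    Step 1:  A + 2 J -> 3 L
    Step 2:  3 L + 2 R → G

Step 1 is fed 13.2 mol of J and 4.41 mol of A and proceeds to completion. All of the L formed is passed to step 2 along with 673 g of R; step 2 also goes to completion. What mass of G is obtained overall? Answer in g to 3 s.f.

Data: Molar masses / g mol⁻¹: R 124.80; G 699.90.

1890 g

Step 1:
n(J) = 13.20 mol
n(A) = 4.410 mol
n/ν → J: 6.600, A: 4.410; A is limiting.
n(L) produced = (3/1) × 4.410 = 13.23 mol
Step 2:
n(L) available = 13.23 mol
n(R) = 673.0 / 124.80 = 5.393 mol
n/ν → L: 4.410, R: 2.697; R is limiting.
n(G) = (1/2) × 5.393 = 2.697 mol
mass = 2.697 × 699.90 = 1888 g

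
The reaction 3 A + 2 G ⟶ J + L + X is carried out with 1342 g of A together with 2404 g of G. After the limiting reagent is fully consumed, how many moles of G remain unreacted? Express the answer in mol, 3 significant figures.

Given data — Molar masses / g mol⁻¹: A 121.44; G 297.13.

0.724 mol

n(A) = 1342 / 121.44 = 11.05 mol
n(G) = 2404 / 297.13 = 8.091 mol
n/ν for A = 11.05/3 = 3.683
n/ν for G = 8.091/2 = 4.046
Smallest n/ν is A → limiting reagent.
G consumed = (2/3) × 11.05 = 7.367 mol
G remaining = 8.091 − 7.367 = 0.7240 mol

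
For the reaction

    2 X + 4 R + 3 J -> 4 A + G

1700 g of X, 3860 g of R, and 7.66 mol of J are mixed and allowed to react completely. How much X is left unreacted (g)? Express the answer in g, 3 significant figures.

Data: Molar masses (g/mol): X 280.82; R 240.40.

266 g

n(X) = 1700 / 280.82 = 6.054 mol
n(R) = 3860 / 240.40 = 16.06 mol
n(J) = 7.660 mol
n/ν for X = 6.054/2 = 3.027
n/ν for R = 16.06/4 = 4.015
n/ν for J = 7.660/3 = 2.553
Smallest n/ν is J → limiting reagent.
X consumed = (2/3) × 7.660 = 5.107 mol
X remaining = 6.054 − 5.107 = 0.9470 mol
mass = 0.9470 × 280.82 = 265.9 g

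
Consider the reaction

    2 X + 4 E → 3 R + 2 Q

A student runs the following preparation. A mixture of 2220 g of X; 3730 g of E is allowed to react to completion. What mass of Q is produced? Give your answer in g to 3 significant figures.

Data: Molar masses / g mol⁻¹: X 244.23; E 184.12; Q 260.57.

n(X) = 2220 / 244.23 = 9.090 mol
n(E) = 3730 / 184.12 = 20.26 mol
n/ν for X = 9.090/2 = 4.545
n/ν for E = 20.26/4 = 5.065
Smallest n/ν is X → limiting reagent.
n(Q) = (2/2) × 9.090 = 9.090 mol
mass = 9.090 × 260.57 = 2369 g

2370 g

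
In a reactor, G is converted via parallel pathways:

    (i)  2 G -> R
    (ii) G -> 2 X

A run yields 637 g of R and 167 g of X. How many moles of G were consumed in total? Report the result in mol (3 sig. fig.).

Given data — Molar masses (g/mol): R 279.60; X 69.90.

5.75 mol

n(R) = 637 / 279.60 = 2.278 mol
n(X) = 167 / 69.90 = 2.389 mol
n(G) via (i) = (2/1)×2.278 = 4.556 mol
n(G) via (ii) = (1/2)×2.389 = 1.195 mol
total n(G) = 4.556 + 1.195 = 5.751 mol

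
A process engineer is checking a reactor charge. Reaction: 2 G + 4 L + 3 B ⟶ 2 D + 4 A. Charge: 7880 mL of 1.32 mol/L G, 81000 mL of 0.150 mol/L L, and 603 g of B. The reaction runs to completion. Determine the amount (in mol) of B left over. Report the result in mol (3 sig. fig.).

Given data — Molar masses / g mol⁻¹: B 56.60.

1.54 mol

n(G) = 1.32 × 7880/1000 = 10.40 mol
n(L) = 0.150 × 81000/1000 = 12.15 mol
n(B) = 603.0 / 56.60 = 10.65 mol
n/ν for G = 10.40/2 = 5.200
n/ν for L = 12.15/4 = 3.038
n/ν for B = 10.65/3 = 3.550
Smallest n/ν is L → limiting reagent.
B consumed = (3/4) × 12.15 = 9.113 mol
B remaining = 10.65 − 9.113 = 1.537 mol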